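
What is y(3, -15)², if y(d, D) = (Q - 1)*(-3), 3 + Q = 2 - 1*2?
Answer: 144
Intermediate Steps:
Q = -3 (Q = -3 + (2 - 1*2) = -3 + (2 - 2) = -3 + 0 = -3)
y(d, D) = 12 (y(d, D) = (-3 - 1)*(-3) = -4*(-3) = 12)
y(3, -15)² = 12² = 144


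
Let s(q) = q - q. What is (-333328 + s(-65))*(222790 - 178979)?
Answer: -14603433008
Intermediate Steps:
s(q) = 0
(-333328 + s(-65))*(222790 - 178979) = (-333328 + 0)*(222790 - 178979) = -333328*43811 = -14603433008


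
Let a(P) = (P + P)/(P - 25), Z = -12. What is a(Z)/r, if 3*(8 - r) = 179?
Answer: -72/5735 ≈ -0.012554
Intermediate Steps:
a(P) = 2*P/(-25 + P) (a(P) = (2*P)/(-25 + P) = 2*P/(-25 + P))
r = -155/3 (r = 8 - ⅓*179 = 8 - 179/3 = -155/3 ≈ -51.667)
a(Z)/r = (2*(-12)/(-25 - 12))/(-155/3) = (2*(-12)/(-37))*(-3/155) = (2*(-12)*(-1/37))*(-3/155) = (24/37)*(-3/155) = -72/5735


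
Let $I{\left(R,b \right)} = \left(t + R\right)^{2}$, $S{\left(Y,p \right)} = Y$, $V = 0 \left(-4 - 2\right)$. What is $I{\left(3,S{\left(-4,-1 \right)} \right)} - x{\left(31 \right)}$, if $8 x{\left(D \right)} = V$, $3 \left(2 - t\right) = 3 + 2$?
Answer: $\frac{100}{9} \approx 11.111$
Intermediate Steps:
$t = \frac{1}{3}$ ($t = 2 - \frac{3 + 2}{3} = 2 - \frac{5}{3} = \frac{1}{3} \approx 0.33333$)
$V = 0$ ($V = 0 \left(-6\right) = 0$)
$x{\left(D \right)} = 0$ ($x{\left(D \right)} = \frac{1}{8} \cdot 0 = 0$)
$I{\left(R,b \right)} = \left(\frac{1}{3} + R\right)^{2}$
$I{\left(3,S{\left(-4,-1 \right)} \right)} - x{\left(31 \right)} = \frac{\left(1 + 3 \cdot 3\right)^{2}}{9} - 0 = \frac{\left(1 + 9\right)^{2}}{9} + 0 = \frac{10^{2}}{9} + 0 = \frac{1}{9} \cdot 100 + 0 = \frac{100}{9} + 0 = \frac{100}{9}$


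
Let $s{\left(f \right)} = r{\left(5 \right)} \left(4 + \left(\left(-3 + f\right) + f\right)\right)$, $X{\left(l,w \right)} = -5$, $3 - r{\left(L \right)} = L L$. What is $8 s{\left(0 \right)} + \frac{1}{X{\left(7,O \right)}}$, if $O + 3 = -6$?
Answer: $- \frac{881}{5} \approx -176.2$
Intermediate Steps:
$O = -9$ ($O = -3 - 6 = -9$)
$r{\left(L \right)} = 3 - L^{2}$ ($r{\left(L \right)} = 3 - L L = 3 - L^{2}$)
$s{\left(f \right)} = -22 - 44 f$ ($s{\left(f \right)} = \left(3 - 5^{2}\right) \left(4 + \left(\left(-3 + f\right) + f\right)\right) = \left(3 - 25\right) \left(4 + \left(-3 + 2 f\right)\right) = \left(3 - 25\right) \left(1 + 2 f\right) = - 22 \left(1 + 2 f\right) = -22 - 44 f$)
$8 s{\left(0 \right)} + \frac{1}{X{\left(7,O \right)}} = 8 \left(-22 - 0\right) + \frac{1}{-5} = 8 \left(-22 + 0\right) - \frac{1}{5} = 8 \left(-22\right) - \frac{1}{5} = -176 - \frac{1}{5} = - \frac{881}{5}$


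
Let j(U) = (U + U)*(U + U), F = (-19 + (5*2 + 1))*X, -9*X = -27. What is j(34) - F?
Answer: 4648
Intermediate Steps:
X = 3 (X = -⅑*(-27) = 3)
F = -24 (F = (-19 + (5*2 + 1))*3 = (-19 + (10 + 1))*3 = (-19 + 11)*3 = -8*3 = -24)
j(U) = 4*U² (j(U) = (2*U)*(2*U) = 4*U²)
j(34) - F = 4*34² - 1*(-24) = 4*1156 + 24 = 4624 + 24 = 4648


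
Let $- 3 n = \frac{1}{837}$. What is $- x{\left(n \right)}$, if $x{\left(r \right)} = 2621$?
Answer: $-2621$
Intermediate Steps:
$n = - \frac{1}{2511}$ ($n = - \frac{1}{3 \cdot 837} = \left(- \frac{1}{3}\right) \frac{1}{837} = - \frac{1}{2511} \approx -0.00039825$)
$- x{\left(n \right)} = \left(-1\right) 2621 = -2621$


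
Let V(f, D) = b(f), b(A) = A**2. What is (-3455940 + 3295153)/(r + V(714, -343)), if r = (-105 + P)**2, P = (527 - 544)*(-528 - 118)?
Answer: -160787/118818925 ≈ -0.0013532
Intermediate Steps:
P = 10982 (P = -17*(-646) = 10982)
r = 118309129 (r = (-105 + 10982)**2 = 10877**2 = 118309129)
V(f, D) = f**2
(-3455940 + 3295153)/(r + V(714, -343)) = (-3455940 + 3295153)/(118309129 + 714**2) = -160787/(118309129 + 509796) = -160787/118818925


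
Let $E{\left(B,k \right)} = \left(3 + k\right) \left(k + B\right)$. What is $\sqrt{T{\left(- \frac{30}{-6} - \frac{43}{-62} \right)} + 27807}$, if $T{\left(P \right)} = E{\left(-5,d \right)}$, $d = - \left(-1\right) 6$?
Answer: $2 \sqrt{6954} \approx 166.78$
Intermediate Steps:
$d = 6$ ($d = \left(-1\right) \left(-6\right) = 6$)
$E{\left(B,k \right)} = \left(3 + k\right) \left(B + k\right)$
$T{\left(P \right)} = 9$ ($T{\left(P \right)} = 6^{2} + 3 \left(-5\right) + 3 \cdot 6 - 30 = 36 - 15 + 18 - 30 = 9$)
$\sqrt{T{\left(- \frac{30}{-6} - \frac{43}{-62} \right)} + 27807} = \sqrt{9 + 27807} = \sqrt{27816} = 2 \sqrt{6954}$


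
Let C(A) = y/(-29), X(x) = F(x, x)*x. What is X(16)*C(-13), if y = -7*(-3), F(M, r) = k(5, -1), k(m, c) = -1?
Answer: 336/29 ≈ 11.586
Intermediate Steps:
F(M, r) = -1
y = 21
X(x) = -x
C(A) = -21/29 (C(A) = 21/(-29) = 21*(-1/29) = -21/29)
X(16)*C(-13) = -1*16*(-21/29) = -16*(-21/29) = 336/29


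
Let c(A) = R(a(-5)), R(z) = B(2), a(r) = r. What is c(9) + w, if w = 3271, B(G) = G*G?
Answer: 3275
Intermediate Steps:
B(G) = G**2
R(z) = 4 (R(z) = 2**2 = 4)
c(A) = 4
c(9) + w = 4 + 3271 = 3275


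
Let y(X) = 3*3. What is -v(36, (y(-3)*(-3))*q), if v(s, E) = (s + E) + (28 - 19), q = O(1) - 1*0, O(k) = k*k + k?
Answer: 9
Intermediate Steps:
O(k) = k + k² (O(k) = k² + k = k + k²)
y(X) = 9
q = 2 (q = 1*(1 + 1) - 1*0 = 1*2 + 0 = 2 + 0 = 2)
v(s, E) = 9 + E + s (v(s, E) = (E + s) + 9 = 9 + E + s)
-v(36, (y(-3)*(-3))*q) = -(9 + (9*(-3))*2 + 36) = -(9 - 27*2 + 36) = -(9 - 54 + 36) = -1*(-9) = 9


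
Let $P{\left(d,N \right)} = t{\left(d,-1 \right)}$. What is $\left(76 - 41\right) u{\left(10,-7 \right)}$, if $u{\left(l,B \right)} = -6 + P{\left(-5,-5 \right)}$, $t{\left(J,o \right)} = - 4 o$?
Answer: $-70$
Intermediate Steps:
$P{\left(d,N \right)} = 4$ ($P{\left(d,N \right)} = \left(-4\right) \left(-1\right) = 4$)
$u{\left(l,B \right)} = -2$ ($u{\left(l,B \right)} = -6 + 4 = -2$)
$\left(76 - 41\right) u{\left(10,-7 \right)} = \left(76 - 41\right) \left(-2\right) = 35 \left(-2\right) = -70$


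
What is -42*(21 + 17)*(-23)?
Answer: 36708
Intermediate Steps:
-42*(21 + 17)*(-23) = -42*38*(-23) = -1596*(-23) = 36708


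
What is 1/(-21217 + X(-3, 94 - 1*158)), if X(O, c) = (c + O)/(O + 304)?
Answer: -301/6386384 ≈ -4.7131e-5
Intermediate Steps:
X(O, c) = (O + c)/(304 + O)
1/(-21217 + X(-3, 94 - 1*158)) = 1/(-21217 + (-3 + (94 - 1*158))/(304 - 3)) = 1/(-21217 + (-3 + (94 - 158))/301) = 1/(-21217 + (-3 - 64)/301) = 1/(-21217 + (1/301)*(-67)) = 1/(-21217 - 67/301) = 1/(-6386384/301) = -301/6386384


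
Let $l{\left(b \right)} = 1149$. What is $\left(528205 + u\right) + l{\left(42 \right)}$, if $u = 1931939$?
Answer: $2461293$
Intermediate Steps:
$\left(528205 + u\right) + l{\left(42 \right)} = \left(528205 + 1931939\right) + 1149 = 2460144 + 1149 = 2461293$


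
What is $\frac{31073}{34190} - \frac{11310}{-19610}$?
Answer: $\frac{99603043}{67046590} \approx 1.4856$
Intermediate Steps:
$\frac{31073}{34190} - \frac{11310}{-19610} = 31073 \cdot \frac{1}{34190} - - \frac{1131}{1961} = \frac{31073}{34190} + \frac{1131}{1961} = \frac{99603043}{67046590}$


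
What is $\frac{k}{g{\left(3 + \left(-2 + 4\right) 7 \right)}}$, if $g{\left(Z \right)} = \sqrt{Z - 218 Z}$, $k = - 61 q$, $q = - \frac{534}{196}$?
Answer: $- \frac{16287 i \sqrt{3689}}{361522} \approx - 2.7363 i$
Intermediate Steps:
$q = - \frac{267}{98}$ ($q = \left(-534\right) \frac{1}{196} = - \frac{267}{98} \approx -2.7245$)
$k = \frac{16287}{98}$ ($k = \left(-61\right) \left(- \frac{267}{98}\right) = \frac{16287}{98} \approx 166.19$)
$g{\left(Z \right)} = \sqrt{217} \sqrt{- Z}$ ($g{\left(Z \right)} = \sqrt{- 217 Z} = \sqrt{217} \sqrt{- Z}$)
$\frac{k}{g{\left(3 + \left(-2 + 4\right) 7 \right)}} = \frac{16287}{98 \sqrt{217} \sqrt{- (3 + \left(-2 + 4\right) 7)}} = \frac{16287}{98 \sqrt{217} \sqrt{- (3 + 2 \cdot 7)}} = \frac{16287}{98 \sqrt{217} \sqrt{- (3 + 14)}} = \frac{16287}{98 \sqrt{217} \sqrt{\left(-1\right) 17}} = \frac{16287}{98 \sqrt{217} \sqrt{-17}} = \frac{16287}{98 \sqrt{217} i \sqrt{17}} = \frac{16287}{98 i \sqrt{3689}} = \frac{16287 \left(- \frac{i \sqrt{3689}}{3689}\right)}{98} = - \frac{16287 i \sqrt{3689}}{361522}$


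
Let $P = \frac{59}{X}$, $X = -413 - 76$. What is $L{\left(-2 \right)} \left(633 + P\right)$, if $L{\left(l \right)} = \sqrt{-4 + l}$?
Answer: $\frac{309478 i \sqrt{6}}{489} \approx 1550.2 i$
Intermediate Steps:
$X = -489$
$P = - \frac{59}{489}$ ($P = \frac{59}{-489} = 59 \left(- \frac{1}{489}\right) = - \frac{59}{489} \approx -0.12065$)
$L{\left(-2 \right)} \left(633 + P\right) = \sqrt{-4 - 2} \left(633 - \frac{59}{489}\right) = \sqrt{-6} \cdot \frac{309478}{489} = i \sqrt{6} \cdot \frac{309478}{489} = \frac{309478 i \sqrt{6}}{489}$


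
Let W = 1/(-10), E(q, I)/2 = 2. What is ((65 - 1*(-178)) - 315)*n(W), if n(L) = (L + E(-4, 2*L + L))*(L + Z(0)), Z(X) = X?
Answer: 702/25 ≈ 28.080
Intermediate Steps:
E(q, I) = 4 (E(q, I) = 2*2 = 4)
W = -⅒ ≈ -0.10000
n(L) = L*(4 + L) (n(L) = (L + 4)*(L + 0) = (4 + L)*L = L*(4 + L))
((65 - 1*(-178)) - 315)*n(W) = ((65 - 1*(-178)) - 315)*(-(4 - ⅒)/10) = ((65 + 178) - 315)*(-⅒*39/10) = (243 - 315)*(-39/100) = -72*(-39/100) = 702/25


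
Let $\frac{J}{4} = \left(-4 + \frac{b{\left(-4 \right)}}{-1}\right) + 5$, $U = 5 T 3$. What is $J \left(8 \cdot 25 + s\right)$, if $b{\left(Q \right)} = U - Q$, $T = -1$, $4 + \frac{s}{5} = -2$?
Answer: $8160$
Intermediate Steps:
$s = -30$ ($s = -20 + 5 \left(-2\right) = -20 - 10 = -30$)
$U = -15$ ($U = 5 \left(-1\right) 3 = \left(-5\right) 3 = -15$)
$b{\left(Q \right)} = -15 - Q$
$J = 48$ ($J = 4 \left(\left(-4 + \frac{-15 - -4}{-1}\right) + 5\right) = 4 \left(\left(-4 + \left(-15 + 4\right) \left(-1\right)\right) + 5\right) = 4 \left(\left(-4 - -11\right) + 5\right) = 4 \left(\left(-4 + 11\right) + 5\right) = 4 \left(7 + 5\right) = 4 \cdot 12 = 48$)
$J \left(8 \cdot 25 + s\right) = 48 \left(8 \cdot 25 - 30\right) = 48 \left(200 - 30\right) = 48 \cdot 170 = 8160$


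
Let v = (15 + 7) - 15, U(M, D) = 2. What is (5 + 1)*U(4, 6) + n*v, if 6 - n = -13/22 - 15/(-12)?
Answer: 2173/44 ≈ 49.386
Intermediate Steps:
v = 7 (v = 22 - 15 = 7)
n = 235/44 (n = 6 - (-13/22 - 15/(-12)) = 6 - (-13*1/22 - 15*(-1/12)) = 6 - (-13/22 + 5/4) = 6 - 1*29/44 = 6 - 29/44 = 235/44 ≈ 5.3409)
(5 + 1)*U(4, 6) + n*v = (5 + 1)*2 + (235/44)*7 = 6*2 + 1645/44 = 12 + 1645/44 = 2173/44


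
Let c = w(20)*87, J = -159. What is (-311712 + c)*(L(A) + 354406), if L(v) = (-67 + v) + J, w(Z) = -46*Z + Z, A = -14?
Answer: -138128989992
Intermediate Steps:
w(Z) = -45*Z
L(v) = -226 + v (L(v) = (-67 + v) - 159 = -226 + v)
c = -78300 (c = -45*20*87 = -900*87 = -78300)
(-311712 + c)*(L(A) + 354406) = (-311712 - 78300)*((-226 - 14) + 354406) = -390012*(-240 + 354406) = -390012*354166 = -138128989992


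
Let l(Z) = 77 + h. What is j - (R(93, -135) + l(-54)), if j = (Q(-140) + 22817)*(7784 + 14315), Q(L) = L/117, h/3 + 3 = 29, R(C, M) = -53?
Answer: 58992141517/117 ≈ 5.0421e+8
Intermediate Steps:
h = 78 (h = -9 + 3*29 = -9 + 87 = 78)
Q(L) = L/117 (Q(L) = L*(1/117) = L/117)
l(Z) = 155 (l(Z) = 77 + 78 = 155)
j = 58992153451/117 (j = ((1/117)*(-140) + 22817)*(7784 + 14315) = (-140/117 + 22817)*22099 = (2669449/117)*22099 = 58992153451/117 ≈ 5.0421e+8)
j - (R(93, -135) + l(-54)) = 58992153451/117 - (-53 + 155) = 58992153451/117 - 1*102 = 58992153451/117 - 102 = 58992141517/117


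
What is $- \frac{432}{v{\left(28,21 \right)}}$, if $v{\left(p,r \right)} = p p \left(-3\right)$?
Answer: $\frac{9}{49} \approx 0.18367$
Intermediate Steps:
$v{\left(p,r \right)} = - 3 p^{2}$ ($v{\left(p,r \right)} = p^{2} \left(-3\right) = - 3 p^{2}$)
$- \frac{432}{v{\left(28,21 \right)}} = - \frac{432}{\left(-3\right) 28^{2}} = - \frac{432}{\left(-3\right) 784} = - \frac{432}{-2352} = \left(-432\right) \left(- \frac{1}{2352}\right) = \frac{9}{49}$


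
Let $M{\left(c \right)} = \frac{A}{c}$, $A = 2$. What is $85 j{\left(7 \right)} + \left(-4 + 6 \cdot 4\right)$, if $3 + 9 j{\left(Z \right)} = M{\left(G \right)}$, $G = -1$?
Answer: $- \frac{245}{9} \approx -27.222$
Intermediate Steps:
$M{\left(c \right)} = \frac{2}{c}$
$j{\left(Z \right)} = - \frac{5}{9}$ ($j{\left(Z \right)} = - \frac{1}{3} + \frac{2 \frac{1}{-1}}{9} = - \frac{1}{3} + \frac{2 \left(-1\right)}{9} = - \frac{1}{3} + \frac{1}{9} \left(-2\right) = - \frac{1}{3} - \frac{2}{9} = - \frac{5}{9}$)
$85 j{\left(7 \right)} + \left(-4 + 6 \cdot 4\right) = 85 \left(- \frac{5}{9}\right) + \left(-4 + 6 \cdot 4\right) = - \frac{425}{9} + \left(-4 + 24\right) = - \frac{425}{9} + 20 = - \frac{245}{9}$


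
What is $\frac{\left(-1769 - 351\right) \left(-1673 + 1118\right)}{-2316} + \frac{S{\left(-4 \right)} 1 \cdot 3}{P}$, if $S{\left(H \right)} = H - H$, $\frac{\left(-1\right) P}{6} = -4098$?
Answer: $- \frac{98050}{193} \approx -508.03$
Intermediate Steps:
$P = 24588$ ($P = \left(-6\right) \left(-4098\right) = 24588$)
$S{\left(H \right)} = 0$
$\frac{\left(-1769 - 351\right) \left(-1673 + 1118\right)}{-2316} + \frac{S{\left(-4 \right)} 1 \cdot 3}{P} = \frac{\left(-1769 - 351\right) \left(-1673 + 1118\right)}{-2316} + \frac{0 \cdot 1 \cdot 3}{24588} = \left(-2120\right) \left(-555\right) \left(- \frac{1}{2316}\right) + 0 \cdot 3 \cdot \frac{1}{24588} = 1176600 \left(- \frac{1}{2316}\right) + 0 \cdot \frac{1}{24588} = - \frac{98050}{193} + 0 = - \frac{98050}{193}$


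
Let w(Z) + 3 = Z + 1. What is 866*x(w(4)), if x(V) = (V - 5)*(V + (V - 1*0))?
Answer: -10392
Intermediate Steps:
w(Z) = -2 + Z (w(Z) = -3 + (Z + 1) = -3 + (1 + Z) = -2 + Z)
x(V) = 2*V*(-5 + V) (x(V) = (-5 + V)*(V + (V + 0)) = (-5 + V)*(V + V) = (-5 + V)*(2*V) = 2*V*(-5 + V))
866*x(w(4)) = 866*(2*(-2 + 4)*(-5 + (-2 + 4))) = 866*(2*2*(-5 + 2)) = 866*(2*2*(-3)) = 866*(-12) = -10392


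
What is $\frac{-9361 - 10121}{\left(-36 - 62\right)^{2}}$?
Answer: $- \frac{9741}{4802} \approx -2.0285$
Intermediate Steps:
$\frac{-9361 - 10121}{\left(-36 - 62\right)^{2}} = \frac{-9361 - 10121}{\left(-98\right)^{2}} = - \frac{19482}{9604} = \left(-19482\right) \frac{1}{9604} = - \frac{9741}{4802}$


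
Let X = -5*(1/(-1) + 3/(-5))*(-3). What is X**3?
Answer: -13824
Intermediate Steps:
X = -24 (X = -5*(1*(-1) + 3*(-1/5))*(-3) = -5*(-1 - 3/5)*(-3) = -5*(-8/5)*(-3) = 8*(-3) = -24)
X**3 = (-24)**3 = -13824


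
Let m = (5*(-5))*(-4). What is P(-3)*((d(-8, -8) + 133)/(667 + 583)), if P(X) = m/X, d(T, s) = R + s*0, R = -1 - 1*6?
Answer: -84/25 ≈ -3.3600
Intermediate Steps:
R = -7 (R = -1 - 6 = -7)
m = 100 (m = -25*(-4) = 100)
d(T, s) = -7 (d(T, s) = -7 + s*0 = -7 + 0 = -7)
P(X) = 100/X
P(-3)*((d(-8, -8) + 133)/(667 + 583)) = (100/(-3))*((-7 + 133)/(667 + 583)) = (100*(-⅓))*(126/1250) = -4200/1250 = -100/3*63/625 = -84/25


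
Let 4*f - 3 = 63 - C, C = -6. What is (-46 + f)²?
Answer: 784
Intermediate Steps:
f = 18 (f = ¾ + (63 - 1*(-6))/4 = ¾ + (63 + 6)/4 = ¾ + (¼)*69 = ¾ + 69/4 = 18)
(-46 + f)² = (-46 + 18)² = (-28)² = 784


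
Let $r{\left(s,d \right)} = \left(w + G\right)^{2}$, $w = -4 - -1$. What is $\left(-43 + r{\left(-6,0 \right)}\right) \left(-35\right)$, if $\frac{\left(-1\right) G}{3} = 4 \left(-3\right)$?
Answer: $-36610$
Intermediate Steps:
$G = 36$ ($G = - 3 \cdot 4 \left(-3\right) = \left(-3\right) \left(-12\right) = 36$)
$w = -3$ ($w = -4 + 1 = -3$)
$r{\left(s,d \right)} = 1089$ ($r{\left(s,d \right)} = \left(-3 + 36\right)^{2} = 33^{2} = 1089$)
$\left(-43 + r{\left(-6,0 \right)}\right) \left(-35\right) = \left(-43 + 1089\right) \left(-35\right) = 1046 \left(-35\right) = -36610$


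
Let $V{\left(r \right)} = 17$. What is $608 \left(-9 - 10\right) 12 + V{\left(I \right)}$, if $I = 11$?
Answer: $-138607$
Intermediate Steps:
$608 \left(-9 - 10\right) 12 + V{\left(I \right)} = 608 \left(-9 - 10\right) 12 + 17 = 608 \left(\left(-19\right) 12\right) + 17 = 608 \left(-228\right) + 17 = -138624 + 17 = -138607$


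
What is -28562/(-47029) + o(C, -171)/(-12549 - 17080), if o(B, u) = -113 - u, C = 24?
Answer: 843535816/1393422241 ≈ 0.60537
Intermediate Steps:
-28562/(-47029) + o(C, -171)/(-12549 - 17080) = -28562/(-47029) + (-113 - 1*(-171))/(-12549 - 17080) = -28562*(-1/47029) + (-113 + 171)/(-29629) = 28562/47029 + 58*(-1/29629) = 28562/47029 - 58/29629 = 843535816/1393422241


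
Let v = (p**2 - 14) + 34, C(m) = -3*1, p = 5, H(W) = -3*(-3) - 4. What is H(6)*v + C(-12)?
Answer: 222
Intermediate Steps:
H(W) = 5 (H(W) = 9 - 4 = 5)
C(m) = -3
v = 45 (v = (5**2 - 14) + 34 = (25 - 14) + 34 = 11 + 34 = 45)
H(6)*v + C(-12) = 5*45 - 3 = 225 - 3 = 222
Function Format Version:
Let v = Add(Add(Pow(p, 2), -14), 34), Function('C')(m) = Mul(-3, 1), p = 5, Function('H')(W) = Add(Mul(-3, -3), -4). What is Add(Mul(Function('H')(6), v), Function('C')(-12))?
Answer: 222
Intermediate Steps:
Function('H')(W) = 5 (Function('H')(W) = Add(9, -4) = 5)
Function('C')(m) = -3
v = 45 (v = Add(Add(Pow(5, 2), -14), 34) = Add(Add(25, -14), 34) = Add(11, 34) = 45)
Add(Mul(Function('H')(6), v), Function('C')(-12)) = Add(Mul(5, 45), -3) = Add(225, -3) = 222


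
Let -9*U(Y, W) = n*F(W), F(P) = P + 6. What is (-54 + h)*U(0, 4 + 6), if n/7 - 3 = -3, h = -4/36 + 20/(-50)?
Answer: 0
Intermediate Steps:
h = -23/45 (h = -4*1/36 + 20*(-1/50) = -1/9 - 2/5 = -23/45 ≈ -0.51111)
n = 0 (n = 21 + 7*(-3) = 21 - 21 = 0)
F(P) = 6 + P
U(Y, W) = 0 (U(Y, W) = -0*(6 + W) = -1/9*0 = 0)
(-54 + h)*U(0, 4 + 6) = (-54 - 23/45)*0 = -2453/45*0 = 0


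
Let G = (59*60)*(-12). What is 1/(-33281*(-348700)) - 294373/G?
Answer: 170811179921779/24649199902800 ≈ 6.9297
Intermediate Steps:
G = -42480 (G = 3540*(-12) = -42480)
1/(-33281*(-348700)) - 294373/G = 1/(-33281*(-348700)) - 294373/(-42480) = -1/33281*(-1/348700) - 294373*(-1/42480) = 1/11605084700 + 294373/42480 = 170811179921779/24649199902800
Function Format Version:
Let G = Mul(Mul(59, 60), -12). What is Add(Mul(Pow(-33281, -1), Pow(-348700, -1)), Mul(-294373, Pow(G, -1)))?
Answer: Rational(170811179921779, 24649199902800) ≈ 6.9297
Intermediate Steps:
G = -42480 (G = Mul(3540, -12) = -42480)
Add(Mul(Pow(-33281, -1), Pow(-348700, -1)), Mul(-294373, Pow(G, -1))) = Add(Mul(Pow(-33281, -1), Pow(-348700, -1)), Mul(-294373, Pow(-42480, -1))) = Add(Mul(Rational(-1, 33281), Rational(-1, 348700)), Mul(-294373, Rational(-1, 42480))) = Add(Rational(1, 11605084700), Rational(294373, 42480)) = Rational(170811179921779, 24649199902800)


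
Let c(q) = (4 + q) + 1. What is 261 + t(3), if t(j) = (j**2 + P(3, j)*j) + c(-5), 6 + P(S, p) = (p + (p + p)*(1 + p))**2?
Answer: 2439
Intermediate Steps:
c(q) = 5 + q
P(S, p) = -6 + (p + 2*p*(1 + p))**2 (P(S, p) = -6 + (p + (p + p)*(1 + p))**2 = -6 + (p + (2*p)*(1 + p))**2 = -6 + (p + 2*p*(1 + p))**2)
t(j) = j**2 + j*(-6 + j**2*(3 + 2*j)**2) (t(j) = (j**2 + (-6 + j**2*(3 + 2*j)**2)*j) + (5 - 5) = (j**2 + j*(-6 + j**2*(3 + 2*j)**2)) + 0 = j**2 + j*(-6 + j**2*(3 + 2*j)**2))
261 + t(3) = 261 + 3*(-6 + 3 + 3**2*(3 + 2*3)**2) = 261 + 3*(-6 + 3 + 9*(3 + 6)**2) = 261 + 3*(-6 + 3 + 9*9**2) = 261 + 3*(-6 + 3 + 9*81) = 261 + 3*(-6 + 3 + 729) = 261 + 3*726 = 261 + 2178 = 2439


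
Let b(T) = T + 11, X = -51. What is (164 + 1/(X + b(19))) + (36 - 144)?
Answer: 1175/21 ≈ 55.952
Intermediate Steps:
b(T) = 11 + T
(164 + 1/(X + b(19))) + (36 - 144) = (164 + 1/(-51 + (11 + 19))) + (36 - 144) = (164 + 1/(-51 + 30)) - 108 = (164 + 1/(-21)) - 108 = (164 - 1/21) - 108 = 3443/21 - 108 = 1175/21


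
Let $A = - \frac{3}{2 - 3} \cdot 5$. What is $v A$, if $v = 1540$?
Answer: $23100$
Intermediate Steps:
$A = 15$ ($A = - \frac{3}{-1} \cdot 5 = \left(-3\right) \left(-1\right) 5 = 3 \cdot 5 = 15$)
$v A = 1540 \cdot 15 = 23100$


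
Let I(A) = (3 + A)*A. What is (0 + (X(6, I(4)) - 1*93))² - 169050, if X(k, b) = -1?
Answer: -160214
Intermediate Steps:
I(A) = A*(3 + A)
(0 + (X(6, I(4)) - 1*93))² - 169050 = (0 + (-1 - 1*93))² - 169050 = (0 + (-1 - 93))² - 169050 = (0 - 94)² - 169050 = (-94)² - 169050 = 8836 - 169050 = -160214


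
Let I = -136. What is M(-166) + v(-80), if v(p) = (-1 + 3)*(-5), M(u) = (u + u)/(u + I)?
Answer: -1344/151 ≈ -8.9007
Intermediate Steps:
M(u) = 2*u/(-136 + u) (M(u) = (u + u)/(u - 136) = (2*u)/(-136 + u) = 2*u/(-136 + u))
v(p) = -10 (v(p) = 2*(-5) = -10)
M(-166) + v(-80) = 2*(-166)/(-136 - 166) - 10 = 2*(-166)/(-302) - 10 = 2*(-166)*(-1/302) - 10 = 166/151 - 10 = -1344/151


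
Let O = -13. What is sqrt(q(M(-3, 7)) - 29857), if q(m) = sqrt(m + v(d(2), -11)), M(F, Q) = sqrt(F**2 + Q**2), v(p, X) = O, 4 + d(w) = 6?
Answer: sqrt(-29857 + sqrt(-13 + sqrt(58))) ≈ 0.0067 + 172.79*I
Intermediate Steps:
d(w) = 2 (d(w) = -4 + 6 = 2)
v(p, X) = -13
q(m) = sqrt(-13 + m) (q(m) = sqrt(m - 13) = sqrt(-13 + m))
sqrt(q(M(-3, 7)) - 29857) = sqrt(sqrt(-13 + sqrt((-3)**2 + 7**2)) - 29857) = sqrt(sqrt(-13 + sqrt(9 + 49)) - 29857) = sqrt(sqrt(-13 + sqrt(58)) - 29857) = sqrt(-29857 + sqrt(-13 + sqrt(58)))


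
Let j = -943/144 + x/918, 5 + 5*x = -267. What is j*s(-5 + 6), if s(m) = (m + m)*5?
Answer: -14273/216 ≈ -66.079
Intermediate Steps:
x = -272/5 (x = -1 + (⅕)*(-267) = -1 - 267/5 = -272/5 ≈ -54.400)
s(m) = 10*m (s(m) = (2*m)*5 = 10*m)
j = -14273/2160 (j = -943/144 - 272/5/918 = -943*1/144 - 272/5*1/918 = -943/144 - 8/135 = -14273/2160 ≈ -6.6079)
j*s(-5 + 6) = -14273*(-5 + 6)/216 = -14273/216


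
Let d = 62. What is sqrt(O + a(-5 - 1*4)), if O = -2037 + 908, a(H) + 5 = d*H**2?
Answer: 36*sqrt(3) ≈ 62.354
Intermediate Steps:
a(H) = -5 + 62*H**2
O = -1129
sqrt(O + a(-5 - 1*4)) = sqrt(-1129 + (-5 + 62*(-5 - 1*4)**2)) = sqrt(-1129 + (-5 + 62*(-5 - 4)**2)) = sqrt(-1129 + (-5 + 62*(-9)**2)) = sqrt(-1129 + (-5 + 62*81)) = sqrt(-1129 + (-5 + 5022)) = sqrt(-1129 + 5017) = sqrt(3888) = 36*sqrt(3)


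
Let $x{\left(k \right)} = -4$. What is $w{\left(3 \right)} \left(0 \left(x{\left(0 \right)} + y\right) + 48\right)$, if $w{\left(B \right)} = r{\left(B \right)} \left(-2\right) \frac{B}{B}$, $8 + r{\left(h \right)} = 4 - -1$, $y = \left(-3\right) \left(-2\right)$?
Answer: $288$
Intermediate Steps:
$y = 6$
$r{\left(h \right)} = -3$ ($r{\left(h \right)} = -8 + \left(4 - -1\right) = -8 + \left(4 + 1\right) = -8 + 5 = -3$)
$w{\left(B \right)} = 6$ ($w{\left(B \right)} = \left(-3\right) \left(-2\right) \frac{B}{B} = 6 \cdot 1 = 6$)
$w{\left(3 \right)} \left(0 \left(x{\left(0 \right)} + y\right) + 48\right) = 6 \left(0 \left(-4 + 6\right) + 48\right) = 6 \left(0 \cdot 2 + 48\right) = 6 \left(0 + 48\right) = 6 \cdot 48 = 288$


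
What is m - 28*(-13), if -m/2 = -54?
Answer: 472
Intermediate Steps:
m = 108 (m = -2*(-54) = 108)
m - 28*(-13) = 108 - 28*(-13) = 108 + 364 = 472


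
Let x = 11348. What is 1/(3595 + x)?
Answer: 1/14943 ≈ 6.6921e-5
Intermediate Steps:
1/(3595 + x) = 1/(3595 + 11348) = 1/14943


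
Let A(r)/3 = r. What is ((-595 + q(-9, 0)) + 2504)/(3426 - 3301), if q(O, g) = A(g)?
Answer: 1909/125 ≈ 15.272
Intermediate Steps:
A(r) = 3*r
q(O, g) = 3*g
((-595 + q(-9, 0)) + 2504)/(3426 - 3301) = ((-595 + 3*0) + 2504)/(3426 - 3301) = ((-595 + 0) + 2504)/125 = (-595 + 2504)*(1/125) = 1909*(1/125) = 1909/125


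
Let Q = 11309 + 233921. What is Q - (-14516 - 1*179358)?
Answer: 439104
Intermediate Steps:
Q = 245230
Q - (-14516 - 1*179358) = 245230 - (-14516 - 1*179358) = 245230 - (-14516 - 179358) = 245230 - 1*(-193874) = 245230 + 193874 = 439104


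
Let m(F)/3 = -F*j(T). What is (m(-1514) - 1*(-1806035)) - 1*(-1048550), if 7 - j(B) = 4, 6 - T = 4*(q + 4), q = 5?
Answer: 2868211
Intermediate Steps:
T = -30 (T = 6 - 4*(5 + 4) = 6 - 4*9 = 6 - 1*36 = 6 - 36 = -30)
j(B) = 3 (j(B) = 7 - 1*4 = 7 - 4 = 3)
m(F) = -9*F (m(F) = 3*(-F*3) = 3*(-3*F) = -9*F)
(m(-1514) - 1*(-1806035)) - 1*(-1048550) = (-9*(-1514) - 1*(-1806035)) - 1*(-1048550) = (13626 + 1806035) + 1048550 = 1819661 + 1048550 = 2868211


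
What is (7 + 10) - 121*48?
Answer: -5791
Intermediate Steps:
(7 + 10) - 121*48 = 17 - 5808 = -5791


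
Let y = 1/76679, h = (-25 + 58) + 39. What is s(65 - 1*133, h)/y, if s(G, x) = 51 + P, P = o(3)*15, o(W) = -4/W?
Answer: 2377049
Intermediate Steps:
P = -20 (P = -4/3*15 = -20)
h = 72 (h = 33 + 39 = 72)
s(G, x) = 31 (s(G, x) = 51 - 20 = 31)
y = 1/76679 ≈ 1.3041e-5
s(65 - 1*133, h)/y = 31/(1/76679) = 31*76679 = 2377049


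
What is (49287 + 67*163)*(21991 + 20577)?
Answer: 2562934144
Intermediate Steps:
(49287 + 67*163)*(21991 + 20577) = (49287 + 10921)*42568 = 60208*42568 = 2562934144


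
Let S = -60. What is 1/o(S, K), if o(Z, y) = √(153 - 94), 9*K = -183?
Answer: √59/59 ≈ 0.13019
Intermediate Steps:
K = -61/3 (K = (⅑)*(-183) = -61/3 ≈ -20.333)
o(Z, y) = √59
1/o(S, K) = 1/(√59) = √59/59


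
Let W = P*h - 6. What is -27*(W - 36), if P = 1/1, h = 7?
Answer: 945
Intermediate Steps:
P = 1
W = 1 (W = 1*7 - 6 = 7 - 6 = 1)
-27*(W - 36) = -27*(1 - 36) = -27*(-35) = 945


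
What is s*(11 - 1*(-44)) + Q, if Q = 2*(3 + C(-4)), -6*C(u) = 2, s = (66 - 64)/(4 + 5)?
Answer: 158/9 ≈ 17.556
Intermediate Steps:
s = 2/9 ≈ 0.22222
C(u) = -1/3 (C(u) = -1/6*2 = -1/3)
Q = 16/3 (Q = 2*(3 - 1/3) = 2*(8/3) = 16/3 ≈ 5.3333)
s*(11 - 1*(-44)) + Q = 2*(11 - 1*(-44))/9 + 16/3 = 2*(11 + 44)/9 + 16/3 = (2/9)*55 + 16/3 = 110/9 + 16/3 = 158/9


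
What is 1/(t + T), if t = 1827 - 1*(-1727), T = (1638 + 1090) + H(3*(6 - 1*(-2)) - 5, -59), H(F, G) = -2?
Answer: 1/6280 ≈ 0.00015924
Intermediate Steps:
T = 2726 (T = (1638 + 1090) - 2 = 2728 - 2 = 2726)
t = 3554 (t = 1827 + 1727 = 3554)
1/(t + T) = 1/(3554 + 2726) = 1/6280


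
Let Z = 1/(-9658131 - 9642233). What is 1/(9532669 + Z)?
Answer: 19300364/183983981591515 ≈ 1.0490e-7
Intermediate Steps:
Z = -1/19300364 (Z = 1/(-19300364) = -1/19300364 ≈ -5.1812e-8)
1/(9532669 + Z) = 1/(9532669 - 1/19300364) = 1/(183983981591515/19300364) = 19300364/183983981591515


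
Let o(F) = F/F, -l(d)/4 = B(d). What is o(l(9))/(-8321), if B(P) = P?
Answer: -1/8321 ≈ -0.00012018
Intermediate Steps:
l(d) = -4*d
o(F) = 1
o(l(9))/(-8321) = 1/(-8321) = 1*(-1/8321) = -1/8321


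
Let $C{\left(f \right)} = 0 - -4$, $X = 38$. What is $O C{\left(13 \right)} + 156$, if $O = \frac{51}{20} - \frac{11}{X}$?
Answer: $\frac{15679}{95} \approx 165.04$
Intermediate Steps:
$C{\left(f \right)} = 4$ ($C{\left(f \right)} = 0 + 4 = 4$)
$O = \frac{859}{380}$ ($O = \frac{51}{20} - \frac{11}{38} = \frac{859}{380} \approx 2.2605$)
$O C{\left(13 \right)} + 156 = \frac{859}{380} \cdot 4 + 156 = \frac{859}{95} + 156 = \frac{15679}{95}$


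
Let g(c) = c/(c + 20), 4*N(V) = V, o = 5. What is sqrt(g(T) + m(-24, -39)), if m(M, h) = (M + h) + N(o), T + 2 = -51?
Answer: I*sqrt(261987)/66 ≈ 7.7552*I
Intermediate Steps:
N(V) = V/4
T = -53 (T = -2 - 51 = -53)
m(M, h) = 5/4 + M + h (m(M, h) = (M + h) + (1/4)*5 = (M + h) + 5/4 = 5/4 + M + h)
g(c) = c/(20 + c)
sqrt(g(T) + m(-24, -39)) = sqrt(-53/(20 - 53) + (5/4 - 24 - 39)) = sqrt(-53/(-33) - 247/4) = sqrt(-53*(-1/33) - 247/4) = sqrt(53/33 - 247/4) = sqrt(-7939/132) = I*sqrt(261987)/66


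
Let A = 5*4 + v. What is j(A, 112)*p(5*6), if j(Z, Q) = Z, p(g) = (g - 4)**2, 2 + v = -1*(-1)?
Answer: 12844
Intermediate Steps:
v = -1 (v = -2 - 1*(-1) = -2 + 1 = -1)
A = 19 (A = 5*4 - 1 = 20 - 1 = 19)
p(g) = (-4 + g)**2
j(A, 112)*p(5*6) = 19*(-4 + 5*6)**2 = 19*(-4 + 30)**2 = 19*26**2 = 19*676 = 12844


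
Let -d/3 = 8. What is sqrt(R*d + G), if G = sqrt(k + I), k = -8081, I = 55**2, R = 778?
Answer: 2*sqrt(-4668 + 2*I*sqrt(79)) ≈ 0.26018 + 136.65*I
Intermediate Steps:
I = 3025
d = -24 (d = -3*8 = -24)
G = 8*I*sqrt(79) (G = sqrt(-8081 + 3025) = sqrt(-5056) = 8*I*sqrt(79) ≈ 71.106*I)
sqrt(R*d + G) = sqrt(778*(-24) + 8*I*sqrt(79)) = sqrt(-18672 + 8*I*sqrt(79))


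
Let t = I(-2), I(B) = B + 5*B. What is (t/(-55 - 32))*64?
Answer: 256/29 ≈ 8.8276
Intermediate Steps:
I(B) = 6*B
t = -12 (t = 6*(-2) = -12)
(t/(-55 - 32))*64 = (-12/(-55 - 32))*64 = (-12/(-87))*64 = -1/87*(-12)*64 = (4/29)*64 = 256/29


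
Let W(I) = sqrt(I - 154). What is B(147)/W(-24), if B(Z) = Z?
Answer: -147*I*sqrt(178)/178 ≈ -11.018*I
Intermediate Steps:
W(I) = sqrt(-154 + I)
B(147)/W(-24) = 147/(sqrt(-154 - 24)) = 147/(sqrt(-178)) = 147/((I*sqrt(178))) = 147*(-I*sqrt(178)/178) = -147*I*sqrt(178)/178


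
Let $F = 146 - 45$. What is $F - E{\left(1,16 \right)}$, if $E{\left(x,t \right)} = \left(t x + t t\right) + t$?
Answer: $-187$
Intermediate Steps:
$F = 101$ ($F = 146 - 45 = 101$)
$E{\left(x,t \right)} = t + t^{2} + t x$ ($E{\left(x,t \right)} = \left(t x + t^{2}\right) + t = \left(t^{2} + t x\right) + t = t + t^{2} + t x$)
$F - E{\left(1,16 \right)} = 101 - 16 \left(1 + 16 + 1\right) = 101 - 16 \cdot 18 = 101 - 288 = -187$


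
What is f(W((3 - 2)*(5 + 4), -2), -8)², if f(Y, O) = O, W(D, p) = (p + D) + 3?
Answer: 64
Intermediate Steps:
W(D, p) = 3 + D + p (W(D, p) = (D + p) + 3 = 3 + D + p)
f(W((3 - 2)*(5 + 4), -2), -8)² = (-8)² = 64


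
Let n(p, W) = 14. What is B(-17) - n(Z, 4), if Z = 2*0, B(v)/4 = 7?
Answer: 14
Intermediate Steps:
B(v) = 28 (B(v) = 4*7 = 28)
Z = 0
B(-17) - n(Z, 4) = 28 - 1*14 = 28 - 14 = 14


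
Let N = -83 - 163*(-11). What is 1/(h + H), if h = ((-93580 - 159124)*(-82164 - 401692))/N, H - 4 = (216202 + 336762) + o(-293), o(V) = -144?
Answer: 855/61608837832 ≈ 1.3878e-8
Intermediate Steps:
N = 1710 (N = -83 + 1793 = 1710)
H = 552824 (H = 4 + ((216202 + 336762) - 144) = 4 + (552964 - 144) = 4 + 552820 = 552824)
h = 61136173312/855 (h = ((-93580 - 159124)*(-82164 - 401692))/1710 = -252704*(-483856)*(1/1710) = 122272346624*(1/1710) = 61136173312/855 ≈ 7.1504e+7)
1/(h + H) = 1/(61136173312/855 + 552824) = 1/(61608837832/855) = 855/61608837832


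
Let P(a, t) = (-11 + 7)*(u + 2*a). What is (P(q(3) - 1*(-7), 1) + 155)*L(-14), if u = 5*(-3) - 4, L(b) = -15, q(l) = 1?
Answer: -2505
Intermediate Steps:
u = -19 (u = -15 - 4 = -19)
P(a, t) = 76 - 8*a (P(a, t) = (-11 + 7)*(-19 + 2*a) = -4*(-19 + 2*a) = 76 - 8*a)
(P(q(3) - 1*(-7), 1) + 155)*L(-14) = ((76 - 8*(1 - 1*(-7))) + 155)*(-15) = ((76 - 8*(1 + 7)) + 155)*(-15) = ((76 - 8*8) + 155)*(-15) = ((76 - 64) + 155)*(-15) = (12 + 155)*(-15) = 167*(-15) = -2505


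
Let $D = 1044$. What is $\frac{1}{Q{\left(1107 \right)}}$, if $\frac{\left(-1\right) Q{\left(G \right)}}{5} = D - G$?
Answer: $\frac{1}{315} \approx 0.0031746$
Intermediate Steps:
$Q{\left(G \right)} = -5220 + 5 G$ ($Q{\left(G \right)} = - 5 \left(1044 - G\right) = -5220 + 5 G$)
$\frac{1}{Q{\left(1107 \right)}} = \frac{1}{-5220 + 5 \cdot 1107} = \frac{1}{-5220 + 5535} = \frac{1}{315}$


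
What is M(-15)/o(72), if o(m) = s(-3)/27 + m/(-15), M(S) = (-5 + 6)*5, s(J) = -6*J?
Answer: -75/62 ≈ -1.2097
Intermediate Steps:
M(S) = 5 (M(S) = 1*5 = 5)
o(m) = 2/3 - m/15 (o(m) = -6*(-3)/27 + m/(-15) = 18*(1/27) + m*(-1/15) = 2/3 - m/15)
M(-15)/o(72) = 5/(2/3 - 1/15*72) = 5/(2/3 - 24/5) = 5/(-62/15) = 5*(-15/62) = -75/62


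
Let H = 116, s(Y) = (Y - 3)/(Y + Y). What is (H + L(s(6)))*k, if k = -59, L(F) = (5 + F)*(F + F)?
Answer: -55991/8 ≈ -6998.9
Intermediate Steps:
s(Y) = (-3 + Y)/(2*Y) (s(Y) = (-3 + Y)/((2*Y)) = (-3 + Y)*(1/(2*Y)) = (-3 + Y)/(2*Y))
L(F) = 2*F*(5 + F) (L(F) = (5 + F)*(2*F) = 2*F*(5 + F))
(H + L(s(6)))*k = (116 + 2*((½)*(-3 + 6)/6)*(5 + (½)*(-3 + 6)/6))*(-59) = (116 + 2*((½)*(⅙)*3)*(5 + (½)*(⅙)*3))*(-59) = (116 + 2*(¼)*(5 + ¼))*(-59) = (116 + 2*(¼)*(21/4))*(-59) = (116 + 21/8)*(-59) = (949/8)*(-59) = -55991/8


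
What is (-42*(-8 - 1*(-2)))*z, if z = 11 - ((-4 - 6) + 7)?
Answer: 3528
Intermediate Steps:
z = 14 (z = 11 - (-10 + 7) = 11 - 1*(-3) = 11 + 3 = 14)
(-42*(-8 - 1*(-2)))*z = -42*(-8 - 1*(-2))*14 = -42*(-8 + 2)*14 = -42*(-6)*14 = 252*14 = 3528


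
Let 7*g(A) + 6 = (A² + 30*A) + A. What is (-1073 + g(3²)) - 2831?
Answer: -26974/7 ≈ -3853.4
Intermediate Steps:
g(A) = -6/7 + A²/7 + 31*A/7 (g(A) = -6/7 + ((A² + 30*A) + A)/7 = -6/7 + (A² + 31*A)/7 = -6/7 + (A²/7 + 31*A/7) = -6/7 + A²/7 + 31*A/7)
(-1073 + g(3²)) - 2831 = (-1073 + (-6/7 + (3²)²/7 + (31/7)*3²)) - 2831 = (-1073 + (-6/7 + (⅐)*9² + (31/7)*9)) - 2831 = (-1073 + (-6/7 + (⅐)*81 + 279/7)) - 2831 = (-1073 + (-6/7 + 81/7 + 279/7)) - 2831 = (-1073 + 354/7) - 2831 = -7157/7 - 2831 = -26974/7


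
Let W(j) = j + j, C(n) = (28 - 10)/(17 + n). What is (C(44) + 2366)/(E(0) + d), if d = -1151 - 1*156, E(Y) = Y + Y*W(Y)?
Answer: -144344/79727 ≈ -1.8105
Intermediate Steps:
C(n) = 18/(17 + n)
W(j) = 2*j
E(Y) = Y + 2*Y**2 (E(Y) = Y + Y*(2*Y) = Y + 2*Y**2)
d = -1307 (d = -1151 - 156 = -1307)
(C(44) + 2366)/(E(0) + d) = (18/(17 + 44) + 2366)/(0*(1 + 2*0) - 1307) = (18/61 + 2366)/(0*(1 + 0) - 1307) = (18*(1/61) + 2366)/(0*1 - 1307) = (18/61 + 2366)/(0 - 1307) = (144344/61)/(-1307) = (144344/61)*(-1/1307) = -144344/79727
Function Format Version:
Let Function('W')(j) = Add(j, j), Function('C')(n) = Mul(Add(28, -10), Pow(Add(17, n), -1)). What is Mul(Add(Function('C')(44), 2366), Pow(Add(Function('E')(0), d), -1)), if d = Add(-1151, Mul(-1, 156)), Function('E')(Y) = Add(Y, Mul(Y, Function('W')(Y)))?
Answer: Rational(-144344, 79727) ≈ -1.8105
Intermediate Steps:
Function('C')(n) = Mul(18, Pow(Add(17, n), -1))
Function('W')(j) = Mul(2, j)
Function('E')(Y) = Add(Y, Mul(2, Pow(Y, 2))) (Function('E')(Y) = Add(Y, Mul(Y, Mul(2, Y))) = Add(Y, Mul(2, Pow(Y, 2))))
d = -1307 (d = Add(-1151, -156) = -1307)
Mul(Add(Function('C')(44), 2366), Pow(Add(Function('E')(0), d), -1)) = Mul(Add(Mul(18, Pow(Add(17, 44), -1)), 2366), Pow(Add(Mul(0, Add(1, Mul(2, 0))), -1307), -1)) = Mul(Add(Mul(18, Pow(61, -1)), 2366), Pow(Add(Mul(0, Add(1, 0)), -1307), -1)) = Mul(Add(Mul(18, Rational(1, 61)), 2366), Pow(Add(Mul(0, 1), -1307), -1)) = Mul(Add(Rational(18, 61), 2366), Pow(Add(0, -1307), -1)) = Mul(Rational(144344, 61), Pow(-1307, -1)) = Mul(Rational(144344, 61), Rational(-1, 1307)) = Rational(-144344, 79727)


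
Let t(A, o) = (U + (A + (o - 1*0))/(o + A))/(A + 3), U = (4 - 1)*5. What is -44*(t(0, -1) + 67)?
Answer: -9548/3 ≈ -3182.7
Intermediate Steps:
U = 15 (U = 3*5 = 15)
t(A, o) = 16/(3 + A) (t(A, o) = (15 + (A + (o - 1*0))/(o + A))/(A + 3) = (15 + (A + (o + 0))/(A + o))/(3 + A) = (15 + (A + o)/(A + o))/(3 + A) = (15 + 1)/(3 + A) = 16/(3 + A))
-44*(t(0, -1) + 67) = -44*(16/(3 + 0) + 67) = -44*(16/3 + 67) = -44*217/3 = -9548/3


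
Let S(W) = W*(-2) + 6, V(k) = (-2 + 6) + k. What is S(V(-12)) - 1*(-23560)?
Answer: 23582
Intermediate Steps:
V(k) = 4 + k
S(W) = 6 - 2*W (S(W) = -2*W + 6 = 6 - 2*W)
S(V(-12)) - 1*(-23560) = (6 - 2*(4 - 12)) - 1*(-23560) = (6 - 2*(-8)) + 23560 = (6 + 16) + 23560 = 22 + 23560 = 23582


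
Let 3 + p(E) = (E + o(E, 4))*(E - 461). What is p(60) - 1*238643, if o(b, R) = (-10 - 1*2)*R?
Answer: -243458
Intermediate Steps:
o(b, R) = -12*R (o(b, R) = (-10 - 2)*R = -12*R)
p(E) = -3 + (-461 + E)*(-48 + E) (p(E) = -3 + (E - 12*4)*(E - 461) = -3 + (E - 48)*(-461 + E) = -3 + (-48 + E)*(-461 + E) = -3 + (-461 + E)*(-48 + E))
p(60) - 1*238643 = (22125 + 60**2 - 509*60) - 1*238643 = (22125 + 3600 - 30540) - 238643 = -4815 - 238643 = -243458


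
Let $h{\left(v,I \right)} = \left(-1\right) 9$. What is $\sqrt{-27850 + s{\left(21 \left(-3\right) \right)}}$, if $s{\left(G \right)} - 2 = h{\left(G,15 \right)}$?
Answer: $i \sqrt{27857} \approx 166.9 i$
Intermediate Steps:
$h{\left(v,I \right)} = -9$
$s{\left(G \right)} = -7$ ($s{\left(G \right)} = 2 - 9 = -7$)
$\sqrt{-27850 + s{\left(21 \left(-3\right) \right)}} = \sqrt{-27850 - 7} = \sqrt{-27857} = i \sqrt{27857}$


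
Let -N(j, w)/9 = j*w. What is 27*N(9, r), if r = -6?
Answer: 13122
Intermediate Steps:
N(j, w) = -9*j*w
27*N(9, r) = 27*(-9*9*(-6)) = 27*486 = 13122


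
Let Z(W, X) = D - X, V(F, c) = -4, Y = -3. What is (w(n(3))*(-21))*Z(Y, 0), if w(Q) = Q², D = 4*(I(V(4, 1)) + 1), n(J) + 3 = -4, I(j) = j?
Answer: 12348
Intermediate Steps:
n(J) = -7 (n(J) = -3 - 4 = -7)
D = -12 (D = 4*(-4 + 1) = 4*(-3) = -12)
Z(W, X) = -12 - X
(w(n(3))*(-21))*Z(Y, 0) = ((-7)²*(-21))*(-12 - 1*0) = (49*(-21))*(-12 + 0) = -1029*(-12) = 12348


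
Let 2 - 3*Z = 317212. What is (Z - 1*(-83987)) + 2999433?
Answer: 8933050/3 ≈ 2.9777e+6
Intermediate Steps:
Z = -317210/3 (Z = ⅔ - ⅓*317212 = ⅔ - 317212/3 = -317210/3 ≈ -1.0574e+5)
(Z - 1*(-83987)) + 2999433 = (-317210/3 - 1*(-83987)) + 2999433 = (-317210/3 + 83987) + 2999433 = -65249/3 + 2999433 = 8933050/3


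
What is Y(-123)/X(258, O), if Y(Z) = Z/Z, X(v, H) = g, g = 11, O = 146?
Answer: 1/11 ≈ 0.090909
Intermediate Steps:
X(v, H) = 11
Y(Z) = 1
Y(-123)/X(258, O) = 1/11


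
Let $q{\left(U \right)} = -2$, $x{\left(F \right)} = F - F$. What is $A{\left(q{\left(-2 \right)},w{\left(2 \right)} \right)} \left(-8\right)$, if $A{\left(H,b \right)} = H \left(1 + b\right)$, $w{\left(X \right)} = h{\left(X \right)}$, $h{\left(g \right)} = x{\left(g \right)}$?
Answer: $16$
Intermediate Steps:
$x{\left(F \right)} = 0$
$h{\left(g \right)} = 0$
$w{\left(X \right)} = 0$
$A{\left(q{\left(-2 \right)},w{\left(2 \right)} \right)} \left(-8\right) = - 2 \left(1 + 0\right) \left(-8\right) = \left(-2\right) 1 \left(-8\right) = \left(-2\right) \left(-8\right) = 16$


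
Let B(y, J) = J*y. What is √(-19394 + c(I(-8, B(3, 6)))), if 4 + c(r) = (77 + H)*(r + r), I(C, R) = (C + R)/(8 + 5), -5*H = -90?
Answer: 17*I*√11258/13 ≈ 138.75*I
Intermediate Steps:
H = 18 (H = -⅕*(-90) = 18)
I(C, R) = C/13 + R/13 (I(C, R) = (C + R)/13 = (C + R)*(1/13) = C/13 + R/13)
c(r) = -4 + 190*r (c(r) = -4 + (77 + 18)*(r + r) = -4 + 95*(2*r) = -4 + 190*r)
√(-19394 + c(I(-8, B(3, 6)))) = √(-19394 + (-4 + 190*((1/13)*(-8) + (6*3)/13))) = √(-19394 + (-4 + 190*(-8/13 + (1/13)*18))) = √(-19394 + (-4 + 190*(-8/13 + 18/13))) = √(-19394 + (-4 + 190*(10/13))) = √(-19394 + (-4 + 1900/13)) = √(-19394 + 1848/13) = √(-250274/13) = 17*I*√11258/13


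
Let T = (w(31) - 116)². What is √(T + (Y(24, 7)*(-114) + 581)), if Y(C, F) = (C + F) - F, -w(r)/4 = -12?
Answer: √2469 ≈ 49.689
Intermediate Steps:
w(r) = 48 (w(r) = -4*(-12) = 48)
Y(C, F) = C
T = 4624 (T = (48 - 116)² = (-68)² = 4624)
√(T + (Y(24, 7)*(-114) + 581)) = √(4624 + (24*(-114) + 581)) = √(4624 + (-2736 + 581)) = √(4624 - 2155) = √2469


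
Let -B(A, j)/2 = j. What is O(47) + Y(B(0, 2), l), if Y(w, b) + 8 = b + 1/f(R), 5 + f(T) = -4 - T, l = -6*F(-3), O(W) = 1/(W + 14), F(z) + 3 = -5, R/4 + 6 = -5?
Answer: 85496/2135 ≈ 40.045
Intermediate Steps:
R = -44 (R = -24 + 4*(-5) = -24 - 20 = -44)
F(z) = -8 (F(z) = -3 - 5 = -8)
B(A, j) = -2*j
O(W) = 1/(14 + W)
l = 48 (l = -6*(-8) = 48)
f(T) = -9 - T (f(T) = -5 + (-4 - T) = -9 - T)
Y(w, b) = -279/35 + b (Y(w, b) = -8 + (b + 1/(-9 - 1*(-44))) = -8 + (b + 1/(-9 + 44)) = -8 + (b + 1/35) = -8 + (1/35 + b) = -279/35 + b)
O(47) + Y(B(0, 2), l) = 1/(14 + 47) + (-279/35 + 48) = 1/61 + 1401/35 = 85496/2135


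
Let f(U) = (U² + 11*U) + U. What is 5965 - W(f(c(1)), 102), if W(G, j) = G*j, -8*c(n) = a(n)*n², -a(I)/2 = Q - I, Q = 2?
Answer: 45221/8 ≈ 5652.6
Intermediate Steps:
a(I) = -4 + 2*I (a(I) = -2*(2 - I) = -4 + 2*I)
c(n) = -n²*(-4 + 2*n)/8 (c(n) = -(-4 + 2*n)*n²/8 = -n²*(-4 + 2*n)/8)
f(U) = U² + 12*U
5965 - W(f(c(1)), 102) = 5965 - ((¼)*1²*(2 - 1*1))*(12 + (¼)*1²*(2 - 1*1))*102 = 5965 - ((¼)*1*(2 - 1))*(12 + (¼)*1*(2 - 1))*102 = 5965 - ((¼)*1*1)*(12 + (¼)*1*1)*102 = 5965 - (12 + ¼)/4*102 = 5965 - (¼)*(49/4)*102 = 5965 - 49*102/16 = 5965 - 1*2499/8 = 5965 - 2499/8 = 45221/8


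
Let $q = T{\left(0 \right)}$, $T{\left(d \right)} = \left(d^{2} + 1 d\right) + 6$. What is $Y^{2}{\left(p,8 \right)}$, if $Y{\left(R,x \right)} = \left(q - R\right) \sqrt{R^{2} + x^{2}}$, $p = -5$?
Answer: $10769$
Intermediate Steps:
$T{\left(d \right)} = 6 + d + d^{2}$ ($T{\left(d \right)} = \left(d^{2} + d\right) + 6 = \left(d + d^{2}\right) + 6 = 6 + d + d^{2}$)
$q = 6$ ($q = 6 + 0 + 0^{2} = 6 + 0 + 0 = 6$)
$Y{\left(R,x \right)} = \sqrt{R^{2} + x^{2}} \left(6 - R\right)$ ($Y{\left(R,x \right)} = \left(6 - R\right) \sqrt{R^{2} + x^{2}} = \sqrt{R^{2} + x^{2}} \left(6 - R\right)$)
$Y^{2}{\left(p,8 \right)} = \left(\sqrt{\left(-5\right)^{2} + 8^{2}} \left(6 - -5\right)\right)^{2} = \left(\sqrt{25 + 64} \left(6 + 5\right)\right)^{2} = \left(\sqrt{89} \cdot 11\right)^{2} = \left(11 \sqrt{89}\right)^{2} = 10769$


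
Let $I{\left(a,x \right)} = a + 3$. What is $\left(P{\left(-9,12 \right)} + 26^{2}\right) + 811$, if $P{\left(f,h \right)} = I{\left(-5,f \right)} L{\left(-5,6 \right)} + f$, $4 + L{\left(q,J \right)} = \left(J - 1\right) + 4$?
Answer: $1468$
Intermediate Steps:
$L{\left(q,J \right)} = -1 + J$ ($L{\left(q,J \right)} = -4 + \left(\left(J - 1\right) + 4\right) = -4 + \left(\left(-1 + J\right) + 4\right) = -4 + \left(3 + J\right) = -1 + J$)
$I{\left(a,x \right)} = 3 + a$
$P{\left(f,h \right)} = -10 + f$ ($P{\left(f,h \right)} = \left(3 - 5\right) \left(-1 + 6\right) + f = \left(-2\right) 5 + f = -10 + f$)
$\left(P{\left(-9,12 \right)} + 26^{2}\right) + 811 = \left(\left(-10 - 9\right) + 26^{2}\right) + 811 = \left(-19 + 676\right) + 811 = 657 + 811 = 1468$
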